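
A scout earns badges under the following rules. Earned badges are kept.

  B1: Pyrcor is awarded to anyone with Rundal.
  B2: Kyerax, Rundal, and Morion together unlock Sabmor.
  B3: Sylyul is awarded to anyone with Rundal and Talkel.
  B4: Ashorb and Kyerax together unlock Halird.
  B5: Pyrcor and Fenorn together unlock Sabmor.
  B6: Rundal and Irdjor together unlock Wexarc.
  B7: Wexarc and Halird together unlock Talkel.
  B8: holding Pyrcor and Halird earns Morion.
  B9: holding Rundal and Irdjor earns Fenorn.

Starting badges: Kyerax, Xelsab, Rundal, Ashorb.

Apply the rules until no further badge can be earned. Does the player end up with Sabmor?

Yes

With Rundal, Pyrcor is earned (B1).
With Ashorb and Kyerax, Halird is earned (B4).
With Pyrcor and Halird, Morion is earned (B8).
With Kyerax, Rundal, and Morion, Sabmor is earned (B2).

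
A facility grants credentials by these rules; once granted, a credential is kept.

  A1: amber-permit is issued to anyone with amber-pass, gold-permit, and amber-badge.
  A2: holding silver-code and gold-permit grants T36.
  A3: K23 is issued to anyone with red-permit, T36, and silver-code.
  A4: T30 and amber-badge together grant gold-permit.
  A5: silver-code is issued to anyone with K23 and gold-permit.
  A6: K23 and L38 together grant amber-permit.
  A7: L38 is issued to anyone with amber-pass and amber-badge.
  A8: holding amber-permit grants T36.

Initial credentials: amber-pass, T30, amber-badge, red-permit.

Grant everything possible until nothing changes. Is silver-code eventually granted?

silver-code would need K23 and gold-permit (A5), but K23 is never granted.

No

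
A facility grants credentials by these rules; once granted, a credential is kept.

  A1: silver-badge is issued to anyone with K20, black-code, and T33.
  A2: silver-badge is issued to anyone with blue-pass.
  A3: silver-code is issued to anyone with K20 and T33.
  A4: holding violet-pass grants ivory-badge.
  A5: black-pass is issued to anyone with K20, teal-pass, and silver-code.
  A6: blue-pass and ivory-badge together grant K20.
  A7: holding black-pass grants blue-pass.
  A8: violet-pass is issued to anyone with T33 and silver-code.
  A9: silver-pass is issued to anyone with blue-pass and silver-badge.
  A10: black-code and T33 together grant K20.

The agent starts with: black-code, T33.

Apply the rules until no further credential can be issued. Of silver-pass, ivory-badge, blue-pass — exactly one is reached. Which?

ivory-badge

Holding black-code and T33 grants K20 (A10).
Holding K20 and T33 grants silver-code (A3).
Holding T33 and silver-code grants violet-pass (A8).
Holding violet-pass grants ivory-badge (A4).
blue-pass would need black-pass (A7), but black-pass is never granted. silver-pass would need blue-pass and silver-badge (A9), but blue-pass is never granted.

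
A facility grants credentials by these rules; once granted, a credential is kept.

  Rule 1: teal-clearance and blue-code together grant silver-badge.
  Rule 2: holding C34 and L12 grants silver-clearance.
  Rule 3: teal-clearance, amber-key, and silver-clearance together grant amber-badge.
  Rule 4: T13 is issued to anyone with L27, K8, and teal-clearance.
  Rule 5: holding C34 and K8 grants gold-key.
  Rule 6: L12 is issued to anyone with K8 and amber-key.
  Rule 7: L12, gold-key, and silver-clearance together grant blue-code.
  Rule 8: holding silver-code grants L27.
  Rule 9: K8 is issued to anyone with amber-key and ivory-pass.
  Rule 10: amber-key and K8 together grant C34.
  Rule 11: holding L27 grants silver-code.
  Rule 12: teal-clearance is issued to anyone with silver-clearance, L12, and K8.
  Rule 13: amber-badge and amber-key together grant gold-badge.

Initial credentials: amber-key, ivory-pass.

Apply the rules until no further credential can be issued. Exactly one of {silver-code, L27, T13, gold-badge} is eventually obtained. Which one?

Holding amber-key and ivory-pass grants K8 (Rule 9).
Holding K8 and amber-key grants L12 (Rule 6).
Holding amber-key and K8 grants C34 (Rule 10).
Holding C34 and L12 grants silver-clearance (Rule 2).
Holding silver-clearance, L12, and K8 grants teal-clearance (Rule 12).
Holding teal-clearance, amber-key, and silver-clearance grants amber-badge (Rule 3).
Holding amber-badge and amber-key grants gold-badge (Rule 13).
L27 would need silver-code (Rule 8), but silver-code is never granted. T13 would need L27, K8, and teal-clearance (Rule 4), but L27 is never granted. silver-code would need L27 (Rule 11), but L27 is never granted.

gold-badge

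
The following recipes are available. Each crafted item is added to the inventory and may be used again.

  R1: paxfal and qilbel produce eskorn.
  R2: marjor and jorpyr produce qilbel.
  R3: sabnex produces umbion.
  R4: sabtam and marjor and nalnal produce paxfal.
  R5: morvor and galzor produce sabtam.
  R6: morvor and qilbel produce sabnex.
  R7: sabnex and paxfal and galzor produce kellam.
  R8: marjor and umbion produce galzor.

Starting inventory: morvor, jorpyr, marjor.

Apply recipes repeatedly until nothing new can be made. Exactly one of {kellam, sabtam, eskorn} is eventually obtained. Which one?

marjor and jorpyr → qilbel (R2).
morvor and qilbel → sabnex (R6).
sabnex → umbion (R3).
marjor and umbion → galzor (R8).
morvor and galzor → sabtam (R5).
kellam would need sabnex, paxfal, and galzor (R7), but paxfal is never obtained. eskorn would need paxfal and qilbel (R1), but paxfal is never obtained.

sabtam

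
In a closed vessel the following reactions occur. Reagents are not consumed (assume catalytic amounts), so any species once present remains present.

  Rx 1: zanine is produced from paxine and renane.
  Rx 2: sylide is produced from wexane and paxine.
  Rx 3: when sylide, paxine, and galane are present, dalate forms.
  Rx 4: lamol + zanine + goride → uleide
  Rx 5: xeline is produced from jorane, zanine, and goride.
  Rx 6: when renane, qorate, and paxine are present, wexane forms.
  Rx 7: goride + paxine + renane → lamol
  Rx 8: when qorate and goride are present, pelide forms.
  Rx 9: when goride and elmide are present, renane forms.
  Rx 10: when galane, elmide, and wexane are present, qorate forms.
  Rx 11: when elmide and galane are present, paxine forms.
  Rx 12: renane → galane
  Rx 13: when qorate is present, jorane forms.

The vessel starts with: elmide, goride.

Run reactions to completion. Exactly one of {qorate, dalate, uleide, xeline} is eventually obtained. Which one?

uleide

goride and elmide present → renane forms (Rx 9).
renane present → galane forms (Rx 12).
elmide and galane present → paxine forms (Rx 11).
goride, paxine, and renane present → lamol forms (Rx 7).
paxine and renane present → zanine forms (Rx 1).
lamol, zanine, and goride present → uleide forms (Rx 4).
dalate would need sylide, paxine, and galane (Rx 3), but sylide never forms. qorate would need galane, elmide, and wexane (Rx 10), but wexane never forms. xeline would need jorane, zanine, and goride (Rx 5), but jorane never forms.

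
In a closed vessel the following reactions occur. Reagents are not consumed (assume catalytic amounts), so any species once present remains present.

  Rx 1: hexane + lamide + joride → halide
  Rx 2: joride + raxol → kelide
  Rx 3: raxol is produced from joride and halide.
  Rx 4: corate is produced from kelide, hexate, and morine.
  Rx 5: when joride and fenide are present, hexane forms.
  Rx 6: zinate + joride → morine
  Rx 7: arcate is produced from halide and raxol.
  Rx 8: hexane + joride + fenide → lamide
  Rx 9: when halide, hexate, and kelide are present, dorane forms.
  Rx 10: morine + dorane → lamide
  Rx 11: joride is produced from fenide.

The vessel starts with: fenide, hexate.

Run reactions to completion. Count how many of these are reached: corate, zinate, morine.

0

corate would need kelide, hexate, and morine (Rx 4), but morine never forms.
No rule produces zinate, and it is not given.
morine would need zinate and joride (Rx 6), but zinate never forms.
None of the 3 are reached.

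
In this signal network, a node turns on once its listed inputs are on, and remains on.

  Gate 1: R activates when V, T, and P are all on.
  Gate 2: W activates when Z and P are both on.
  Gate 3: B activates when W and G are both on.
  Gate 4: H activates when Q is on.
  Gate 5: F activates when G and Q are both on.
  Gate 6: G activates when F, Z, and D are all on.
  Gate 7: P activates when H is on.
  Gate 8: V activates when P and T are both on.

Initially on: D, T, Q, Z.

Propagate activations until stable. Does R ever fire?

Yes

Gate 4: Q on → H on.
Gate 7: H on → P on.
P and T are on, so V activates (Gate 8).
V, T, and P are on, so R activates (Gate 1).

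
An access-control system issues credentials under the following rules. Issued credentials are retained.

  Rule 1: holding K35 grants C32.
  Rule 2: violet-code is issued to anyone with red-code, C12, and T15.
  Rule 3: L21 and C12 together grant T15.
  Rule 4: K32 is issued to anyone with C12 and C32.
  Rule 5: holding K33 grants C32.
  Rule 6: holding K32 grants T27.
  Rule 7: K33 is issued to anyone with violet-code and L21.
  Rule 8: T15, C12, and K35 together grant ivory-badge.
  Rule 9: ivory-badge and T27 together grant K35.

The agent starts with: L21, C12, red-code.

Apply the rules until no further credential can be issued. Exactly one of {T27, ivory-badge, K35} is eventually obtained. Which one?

T27

Holding L21 and C12 grants T15 (Rule 3).
Holding red-code, C12, and T15 grants violet-code (Rule 2).
Holding violet-code and L21 grants K33 (Rule 7).
Holding K33 grants C32 (Rule 5).
Holding C12 and C32 grants K32 (Rule 4).
Holding K32 grants T27 (Rule 6).
K35 would need ivory-badge and T27 (Rule 9), but ivory-badge is never granted. ivory-badge would need T15, C12, and K35 (Rule 8), but K35 is never granted.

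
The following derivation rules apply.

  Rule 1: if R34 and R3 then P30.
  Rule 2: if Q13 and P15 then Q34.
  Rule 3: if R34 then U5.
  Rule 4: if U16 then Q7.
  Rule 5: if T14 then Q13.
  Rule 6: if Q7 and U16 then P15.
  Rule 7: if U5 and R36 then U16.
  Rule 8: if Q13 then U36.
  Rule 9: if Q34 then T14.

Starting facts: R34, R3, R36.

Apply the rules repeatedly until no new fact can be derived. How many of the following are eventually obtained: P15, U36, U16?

2

R34 holds, so U5 follows (Rule 3).
From U5 and R36, Rule 7 gives U16.
U16 holds, so Q7 follows (Rule 4).
Q7 and U16 hold, so P15 follows (Rule 6).
P15: reached.
U36 would need Q13 (Rule 8), but Q13 is never established.
U16: reached.
Reached: P15 and U16 — 2 of the 3.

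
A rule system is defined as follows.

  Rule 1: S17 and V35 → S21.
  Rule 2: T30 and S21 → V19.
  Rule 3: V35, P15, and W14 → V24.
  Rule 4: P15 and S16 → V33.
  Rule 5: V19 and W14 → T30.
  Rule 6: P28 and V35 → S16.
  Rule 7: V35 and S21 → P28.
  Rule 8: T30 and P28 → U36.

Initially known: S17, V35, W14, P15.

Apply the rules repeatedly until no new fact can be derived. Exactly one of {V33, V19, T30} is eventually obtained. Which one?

V33

S17 and V35 hold, so S21 follows (Rule 1).
From V35 and S21, Rule 7 gives P28.
From P28 and V35, Rule 6 gives S16.
P15 and S16 hold, so V33 follows (Rule 4).
T30 would need V19 and W14 (Rule 5), but V19 is never established. V19 would need T30 and S21 (Rule 2), but T30 is never established.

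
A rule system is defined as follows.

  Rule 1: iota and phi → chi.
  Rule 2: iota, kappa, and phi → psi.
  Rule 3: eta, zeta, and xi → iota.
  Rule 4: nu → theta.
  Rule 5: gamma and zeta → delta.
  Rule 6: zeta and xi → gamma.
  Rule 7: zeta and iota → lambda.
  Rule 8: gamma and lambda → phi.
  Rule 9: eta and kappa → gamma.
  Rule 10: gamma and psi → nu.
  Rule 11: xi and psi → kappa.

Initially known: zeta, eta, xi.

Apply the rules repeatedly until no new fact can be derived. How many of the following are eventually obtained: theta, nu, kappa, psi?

0

theta would need nu (Rule 4), but nu is never established.
nu would need gamma and psi (Rule 10), but psi is never established.
kappa would need xi and psi (Rule 11), but psi is never established.
psi would need iota, kappa, and phi (Rule 2), but kappa is never established.
None of the 4 are reached.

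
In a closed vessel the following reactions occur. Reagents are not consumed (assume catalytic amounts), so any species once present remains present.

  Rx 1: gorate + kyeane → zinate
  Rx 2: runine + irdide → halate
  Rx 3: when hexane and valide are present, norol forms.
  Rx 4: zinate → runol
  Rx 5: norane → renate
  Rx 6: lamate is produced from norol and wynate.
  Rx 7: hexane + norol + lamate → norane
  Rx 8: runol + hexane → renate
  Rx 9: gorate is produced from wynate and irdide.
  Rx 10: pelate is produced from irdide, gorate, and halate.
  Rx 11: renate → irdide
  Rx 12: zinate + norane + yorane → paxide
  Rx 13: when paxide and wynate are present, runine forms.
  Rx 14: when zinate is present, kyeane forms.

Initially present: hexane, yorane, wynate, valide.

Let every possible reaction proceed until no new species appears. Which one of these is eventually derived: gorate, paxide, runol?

gorate

hexane and valide present → norol forms (Rx 3).
norol and wynate present → lamate forms (Rx 6).
hexane, norol, and lamate present → norane forms (Rx 7).
norane present → renate forms (Rx 5).
renate present → irdide forms (Rx 11).
wynate and irdide present → gorate forms (Rx 9).
runol would need zinate (Rx 4), but zinate never forms. paxide would need zinate, norane, and yorane (Rx 12), but zinate never forms.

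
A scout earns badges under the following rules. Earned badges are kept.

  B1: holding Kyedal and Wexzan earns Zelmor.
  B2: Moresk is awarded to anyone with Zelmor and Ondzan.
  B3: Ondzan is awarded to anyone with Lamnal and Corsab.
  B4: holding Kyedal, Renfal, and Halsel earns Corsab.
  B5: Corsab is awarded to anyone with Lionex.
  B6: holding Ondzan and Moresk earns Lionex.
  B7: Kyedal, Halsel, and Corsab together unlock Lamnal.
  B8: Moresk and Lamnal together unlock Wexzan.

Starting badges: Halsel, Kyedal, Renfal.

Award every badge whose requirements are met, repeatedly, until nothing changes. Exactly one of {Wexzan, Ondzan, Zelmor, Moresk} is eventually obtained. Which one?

With Kyedal, Renfal, and Halsel, Corsab is earned (B4).
With Kyedal, Halsel, and Corsab, Lamnal is earned (B7).
With Lamnal and Corsab, Ondzan is earned (B3).
Wexzan would need Moresk and Lamnal (B8), but Moresk is never earned. Moresk would need Zelmor and Ondzan (B2), but Zelmor is never earned. Zelmor would need Kyedal and Wexzan (B1), but Wexzan is never earned.

Ondzan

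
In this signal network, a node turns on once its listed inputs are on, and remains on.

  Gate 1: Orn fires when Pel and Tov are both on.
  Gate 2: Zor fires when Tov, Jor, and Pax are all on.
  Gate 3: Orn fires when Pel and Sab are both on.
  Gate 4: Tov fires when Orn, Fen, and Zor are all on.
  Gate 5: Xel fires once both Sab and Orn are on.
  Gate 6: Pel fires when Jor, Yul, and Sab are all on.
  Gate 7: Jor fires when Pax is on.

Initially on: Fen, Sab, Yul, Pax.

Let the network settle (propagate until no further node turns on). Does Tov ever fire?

Tov would need Orn, Fen, and Zor (Gate 4), but Zor never turns on.

No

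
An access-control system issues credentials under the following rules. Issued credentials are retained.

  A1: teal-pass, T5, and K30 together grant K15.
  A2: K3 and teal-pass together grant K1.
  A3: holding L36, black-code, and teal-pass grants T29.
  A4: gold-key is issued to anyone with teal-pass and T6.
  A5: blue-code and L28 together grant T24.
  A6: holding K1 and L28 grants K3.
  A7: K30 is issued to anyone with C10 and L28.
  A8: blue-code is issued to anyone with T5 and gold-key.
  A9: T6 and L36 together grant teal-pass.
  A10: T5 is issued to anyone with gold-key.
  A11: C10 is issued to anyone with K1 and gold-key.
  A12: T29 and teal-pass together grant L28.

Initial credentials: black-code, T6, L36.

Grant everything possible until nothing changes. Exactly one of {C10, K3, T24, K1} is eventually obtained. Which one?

Holding T6 and L36 grants teal-pass (A9).
Holding teal-pass and T6 grants gold-key (A4).
Holding L36, black-code, and teal-pass grants T29 (A3).
Holding gold-key grants T5 (A10).
Holding T29 and teal-pass grants L28 (A12).
Holding T5 and gold-key grants blue-code (A8).
Holding blue-code and L28 grants T24 (A5).
C10 would need K1 and gold-key (A11), but K1 is never granted. K3 would need K1 and L28 (A6), but K1 is never granted. K1 would need K3 and teal-pass (A2), but K3 is never granted.

T24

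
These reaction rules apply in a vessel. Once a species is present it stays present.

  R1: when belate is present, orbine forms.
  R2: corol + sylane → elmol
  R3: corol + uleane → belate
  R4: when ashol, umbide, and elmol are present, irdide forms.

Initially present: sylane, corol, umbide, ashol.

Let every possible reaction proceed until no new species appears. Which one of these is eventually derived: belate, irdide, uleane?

irdide

corol and sylane present → elmol forms (R2).
ashol, umbide, and elmol present → irdide forms (R4).
belate would need corol and uleane (R3), but uleane never forms. No rule produces uleane, and it is not given.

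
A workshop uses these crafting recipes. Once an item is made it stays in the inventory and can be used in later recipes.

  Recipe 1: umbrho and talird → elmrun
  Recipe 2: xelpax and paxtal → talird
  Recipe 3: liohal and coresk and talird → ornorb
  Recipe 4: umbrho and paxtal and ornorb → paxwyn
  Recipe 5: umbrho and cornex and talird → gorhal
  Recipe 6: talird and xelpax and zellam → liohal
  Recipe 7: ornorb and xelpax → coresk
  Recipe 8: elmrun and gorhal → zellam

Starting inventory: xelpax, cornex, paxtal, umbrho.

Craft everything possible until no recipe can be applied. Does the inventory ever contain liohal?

Using Recipe 2, xelpax and paxtal make talird.
Using Recipe 1, umbrho and talird make elmrun.
Using Recipe 5, umbrho, cornex, and talird make gorhal.
Using Recipe 8, elmrun and gorhal make zellam.
talird and xelpax and zellam → liohal (Recipe 6).

Yes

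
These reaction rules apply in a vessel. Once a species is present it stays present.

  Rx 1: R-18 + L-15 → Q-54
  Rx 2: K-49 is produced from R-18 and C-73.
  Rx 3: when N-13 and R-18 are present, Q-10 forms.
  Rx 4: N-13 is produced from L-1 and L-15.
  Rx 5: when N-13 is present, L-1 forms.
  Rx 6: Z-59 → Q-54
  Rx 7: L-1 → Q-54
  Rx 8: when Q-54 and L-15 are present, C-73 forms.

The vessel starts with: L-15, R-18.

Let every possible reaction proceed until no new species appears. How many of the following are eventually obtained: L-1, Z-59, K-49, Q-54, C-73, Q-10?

3

R-18 and L-15 present → Q-54 forms (Rx 1).
Q-54 and L-15 present → C-73 forms (Rx 8).
R-18 and C-73 present → K-49 forms (Rx 2).
L-1 would need N-13 (Rx 5), but N-13 never forms.
No rule produces Z-59, and it is not given.
K-49: reached.
Q-54: reached.
C-73: reached.
Q-10 would need N-13 and R-18 (Rx 3), but N-13 never forms.
Reached: K-49, Q-54, and C-73 — 3 of the 6.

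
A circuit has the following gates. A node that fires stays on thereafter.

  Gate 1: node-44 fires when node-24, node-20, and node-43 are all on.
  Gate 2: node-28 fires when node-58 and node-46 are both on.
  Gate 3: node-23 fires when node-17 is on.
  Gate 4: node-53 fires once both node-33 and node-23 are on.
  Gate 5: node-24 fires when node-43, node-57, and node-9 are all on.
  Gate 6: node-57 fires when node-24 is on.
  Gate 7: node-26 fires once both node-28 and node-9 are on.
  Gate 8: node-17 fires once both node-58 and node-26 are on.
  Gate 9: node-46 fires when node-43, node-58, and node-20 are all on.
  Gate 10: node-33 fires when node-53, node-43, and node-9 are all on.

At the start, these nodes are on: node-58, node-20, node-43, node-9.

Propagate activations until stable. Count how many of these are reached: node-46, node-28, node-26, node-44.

3

Gate 9: node-43, node-58, and node-20 on → node-46 on.
node-58 and node-46 are on, so node-28 fires (Gate 2).
Gate 7: node-28 and node-9 on → node-26 on.
node-46: reached.
node-28: reached.
node-26: reached.
node-44 would need node-24, node-20, and node-43 (Gate 1), but node-24 never turns on.
Reached: node-46, node-28, and node-26 — 3 of the 4.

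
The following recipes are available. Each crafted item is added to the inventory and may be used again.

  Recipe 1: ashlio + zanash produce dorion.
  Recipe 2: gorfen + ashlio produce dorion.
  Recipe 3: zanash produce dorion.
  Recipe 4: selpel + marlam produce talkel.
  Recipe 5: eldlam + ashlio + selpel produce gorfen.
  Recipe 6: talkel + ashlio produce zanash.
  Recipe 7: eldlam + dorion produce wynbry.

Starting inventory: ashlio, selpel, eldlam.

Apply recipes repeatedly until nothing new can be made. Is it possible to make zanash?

No

zanash would need talkel and ashlio (Recipe 6), but talkel is never obtained.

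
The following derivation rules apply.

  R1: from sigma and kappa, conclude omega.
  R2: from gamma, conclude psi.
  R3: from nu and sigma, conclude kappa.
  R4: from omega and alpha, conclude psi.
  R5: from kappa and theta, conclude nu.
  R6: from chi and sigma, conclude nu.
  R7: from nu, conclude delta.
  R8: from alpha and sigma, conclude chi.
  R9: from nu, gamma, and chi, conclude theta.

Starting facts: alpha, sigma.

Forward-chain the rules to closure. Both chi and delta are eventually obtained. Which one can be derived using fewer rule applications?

chi

chi: alpha and sigma hold, so chi follows (R8). [1 rule application]
delta: From alpha and sigma, R8 gives chi. chi and sigma hold, so nu follows (R6). From nu, R7 gives delta. [3 rule applications]
chi needs fewer.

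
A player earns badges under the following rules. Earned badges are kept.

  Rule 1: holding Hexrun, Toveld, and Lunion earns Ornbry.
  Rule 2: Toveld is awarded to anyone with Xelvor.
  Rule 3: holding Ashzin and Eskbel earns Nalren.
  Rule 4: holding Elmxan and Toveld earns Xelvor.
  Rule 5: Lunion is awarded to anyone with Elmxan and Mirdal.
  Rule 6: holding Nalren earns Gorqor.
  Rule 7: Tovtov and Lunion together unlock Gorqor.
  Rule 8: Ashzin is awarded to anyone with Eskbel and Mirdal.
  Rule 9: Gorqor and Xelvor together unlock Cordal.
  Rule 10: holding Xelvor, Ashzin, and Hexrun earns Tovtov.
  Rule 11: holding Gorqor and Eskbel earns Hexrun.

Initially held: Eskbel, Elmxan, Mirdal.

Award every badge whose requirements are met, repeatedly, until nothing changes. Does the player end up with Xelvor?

Xelvor would need Elmxan and Toveld (Rule 4), but Toveld is never earned.

No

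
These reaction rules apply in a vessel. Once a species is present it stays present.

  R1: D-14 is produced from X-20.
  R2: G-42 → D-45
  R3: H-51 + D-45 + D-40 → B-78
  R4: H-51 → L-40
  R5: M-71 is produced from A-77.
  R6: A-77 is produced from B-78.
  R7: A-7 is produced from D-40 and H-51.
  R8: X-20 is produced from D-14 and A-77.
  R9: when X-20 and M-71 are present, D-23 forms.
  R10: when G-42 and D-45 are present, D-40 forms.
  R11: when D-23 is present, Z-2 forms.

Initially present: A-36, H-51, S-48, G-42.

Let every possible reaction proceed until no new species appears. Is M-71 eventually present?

G-42 present → D-45 forms (R2).
G-42 and D-45 present → D-40 forms (R10).
H-51, D-45, and D-40 present → B-78 forms (R3).
B-78 present → A-77 forms (R6).
A-77 present → M-71 forms (R5).

Yes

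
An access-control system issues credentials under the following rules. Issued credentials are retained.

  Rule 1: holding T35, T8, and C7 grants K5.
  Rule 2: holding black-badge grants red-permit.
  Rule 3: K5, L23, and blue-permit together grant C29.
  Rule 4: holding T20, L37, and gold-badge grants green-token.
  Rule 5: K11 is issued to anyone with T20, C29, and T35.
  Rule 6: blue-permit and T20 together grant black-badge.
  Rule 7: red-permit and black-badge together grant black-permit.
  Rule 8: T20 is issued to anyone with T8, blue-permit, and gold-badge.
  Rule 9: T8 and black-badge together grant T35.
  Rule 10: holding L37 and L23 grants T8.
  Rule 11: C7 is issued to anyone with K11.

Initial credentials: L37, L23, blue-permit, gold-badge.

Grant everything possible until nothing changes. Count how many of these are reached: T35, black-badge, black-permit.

Holding L37 and L23 grants T8 (Rule 10).
Holding T8, blue-permit, and gold-badge grants T20 (Rule 8).
Holding blue-permit and T20 grants black-badge (Rule 6).
Holding black-badge grants red-permit (Rule 2).
Holding T8 and black-badge grants T35 (Rule 9).
Holding red-permit and black-badge grants black-permit (Rule 7).
T35: reached.
black-badge: reached.
black-permit: reached.
All 3 are reached.

3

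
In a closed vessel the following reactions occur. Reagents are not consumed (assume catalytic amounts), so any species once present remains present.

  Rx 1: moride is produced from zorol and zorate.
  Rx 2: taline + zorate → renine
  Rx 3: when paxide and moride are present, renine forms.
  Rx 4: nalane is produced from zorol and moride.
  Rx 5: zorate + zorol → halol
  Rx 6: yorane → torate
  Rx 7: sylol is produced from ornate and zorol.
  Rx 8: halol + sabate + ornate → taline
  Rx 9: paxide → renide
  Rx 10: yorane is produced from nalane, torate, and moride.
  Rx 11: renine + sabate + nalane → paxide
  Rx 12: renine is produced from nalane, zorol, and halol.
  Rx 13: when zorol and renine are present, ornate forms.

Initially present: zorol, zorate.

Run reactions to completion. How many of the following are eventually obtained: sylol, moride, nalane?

zorol and zorate present → moride forms (Rx 1).
zorate and zorol present → halol forms (Rx 5).
zorol and moride present → nalane forms (Rx 4).
nalane, zorol, and halol present → renine forms (Rx 12).
zorol and renine present → ornate forms (Rx 13).
ornate and zorol present → sylol forms (Rx 7).
sylol: reached.
moride: reached.
nalane: reached.
All 3 are reached.

3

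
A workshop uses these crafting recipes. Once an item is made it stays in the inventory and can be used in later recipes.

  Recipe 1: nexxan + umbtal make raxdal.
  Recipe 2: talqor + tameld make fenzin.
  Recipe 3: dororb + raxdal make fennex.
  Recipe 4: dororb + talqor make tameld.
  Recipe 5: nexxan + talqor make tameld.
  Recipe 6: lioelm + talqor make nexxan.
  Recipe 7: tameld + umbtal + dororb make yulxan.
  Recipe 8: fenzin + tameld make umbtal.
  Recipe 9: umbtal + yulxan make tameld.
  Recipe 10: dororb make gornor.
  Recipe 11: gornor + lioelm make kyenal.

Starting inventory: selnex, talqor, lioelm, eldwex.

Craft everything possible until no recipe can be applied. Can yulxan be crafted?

yulxan would need tameld, umbtal, and dororb (Recipe 7), but dororb is never obtained.

No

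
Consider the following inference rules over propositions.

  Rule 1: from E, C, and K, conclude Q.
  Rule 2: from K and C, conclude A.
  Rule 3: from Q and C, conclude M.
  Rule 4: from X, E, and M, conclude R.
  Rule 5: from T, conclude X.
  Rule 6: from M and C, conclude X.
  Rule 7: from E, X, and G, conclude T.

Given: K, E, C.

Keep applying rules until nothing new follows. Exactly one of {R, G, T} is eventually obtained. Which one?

R

E, C, and K hold, so Q follows (Rule 1).
Q and C hold, so M follows (Rule 3).
M and C hold, so X follows (Rule 6).
From X, E, and M, Rule 4 gives R.
No rule produces G, and it is not given. T would need E, X, and G (Rule 7), but G is never established.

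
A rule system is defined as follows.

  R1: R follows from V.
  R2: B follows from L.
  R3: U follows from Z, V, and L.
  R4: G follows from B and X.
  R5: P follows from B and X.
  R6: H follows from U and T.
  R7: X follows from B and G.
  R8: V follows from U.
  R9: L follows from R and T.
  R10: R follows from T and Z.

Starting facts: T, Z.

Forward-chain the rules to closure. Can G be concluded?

G would need B and X (R4), but X is never established.

No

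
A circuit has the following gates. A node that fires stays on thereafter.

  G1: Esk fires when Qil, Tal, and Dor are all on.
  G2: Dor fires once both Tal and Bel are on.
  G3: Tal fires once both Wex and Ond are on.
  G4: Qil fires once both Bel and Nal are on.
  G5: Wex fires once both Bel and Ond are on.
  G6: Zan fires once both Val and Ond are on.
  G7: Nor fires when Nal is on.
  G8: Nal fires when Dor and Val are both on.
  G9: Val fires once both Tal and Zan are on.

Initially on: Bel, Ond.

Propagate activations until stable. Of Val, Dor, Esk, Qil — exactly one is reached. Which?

Dor

Bel and Ond are on, so Wex fires (G5).
Wex and Ond are on, so Tal fires (G3).
Tal and Bel are on, so Dor fires (G2).
Val would need Tal and Zan (G9), but Zan never turns on. Esk would need Qil, Tal, and Dor (G1), but Qil never turns on. Qil would need Bel and Nal (G4), but Nal never turns on.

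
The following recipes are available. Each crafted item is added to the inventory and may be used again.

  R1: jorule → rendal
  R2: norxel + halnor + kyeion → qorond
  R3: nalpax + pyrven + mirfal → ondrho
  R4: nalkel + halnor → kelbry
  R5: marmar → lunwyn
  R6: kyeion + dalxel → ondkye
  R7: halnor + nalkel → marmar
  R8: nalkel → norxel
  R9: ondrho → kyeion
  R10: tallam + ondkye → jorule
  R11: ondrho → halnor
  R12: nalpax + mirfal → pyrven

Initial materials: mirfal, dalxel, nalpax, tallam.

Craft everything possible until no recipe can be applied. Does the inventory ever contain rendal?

Yes

nalpax + mirfal → pyrven (R12).
Using R3, nalpax, pyrven, and mirfal make ondrho.
ondrho → kyeion (R9).
Using R6, kyeion and dalxel make ondkye.
tallam + ondkye → jorule (R10).
jorule → rendal (R1).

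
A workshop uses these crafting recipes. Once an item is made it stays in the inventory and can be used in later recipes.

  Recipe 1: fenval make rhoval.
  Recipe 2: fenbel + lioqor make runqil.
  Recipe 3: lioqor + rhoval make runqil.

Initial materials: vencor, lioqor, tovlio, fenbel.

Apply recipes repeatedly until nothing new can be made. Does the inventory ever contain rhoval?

No

rhoval would need fenval (Recipe 1), but fenval is never obtained.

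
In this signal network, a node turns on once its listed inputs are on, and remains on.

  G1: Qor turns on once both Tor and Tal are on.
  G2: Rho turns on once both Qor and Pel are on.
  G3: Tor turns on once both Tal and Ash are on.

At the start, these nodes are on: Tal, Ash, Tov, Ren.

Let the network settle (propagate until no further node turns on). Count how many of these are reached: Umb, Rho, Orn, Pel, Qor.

1

Tal and Ash are on, so Tor turns on (G3).
Tor and Tal are on, so Qor turns on (G1).
No rule produces Umb, and it is not given.
Rho would need Qor and Pel (G2), but Pel never turns on.
No rule produces Orn, and it is not given.
No rule produces Pel, and it is not given.
Qor: reached.
Reached: Qor — 1 of the 5.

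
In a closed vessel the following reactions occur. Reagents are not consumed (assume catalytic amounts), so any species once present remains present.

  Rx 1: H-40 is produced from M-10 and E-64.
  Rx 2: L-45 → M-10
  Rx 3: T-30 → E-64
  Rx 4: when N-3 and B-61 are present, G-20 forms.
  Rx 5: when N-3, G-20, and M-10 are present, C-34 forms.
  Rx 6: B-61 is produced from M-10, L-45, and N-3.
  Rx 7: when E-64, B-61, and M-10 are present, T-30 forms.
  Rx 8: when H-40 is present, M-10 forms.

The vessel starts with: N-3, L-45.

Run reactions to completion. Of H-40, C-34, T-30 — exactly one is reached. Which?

L-45 present → M-10 forms (Rx 2).
M-10, L-45, and N-3 present → B-61 forms (Rx 6).
N-3 and B-61 present → G-20 forms (Rx 4).
N-3, G-20, and M-10 present → C-34 forms (Rx 5).
H-40 would need M-10 and E-64 (Rx 1), but E-64 never forms. T-30 would need E-64, B-61, and M-10 (Rx 7), but E-64 never forms.

C-34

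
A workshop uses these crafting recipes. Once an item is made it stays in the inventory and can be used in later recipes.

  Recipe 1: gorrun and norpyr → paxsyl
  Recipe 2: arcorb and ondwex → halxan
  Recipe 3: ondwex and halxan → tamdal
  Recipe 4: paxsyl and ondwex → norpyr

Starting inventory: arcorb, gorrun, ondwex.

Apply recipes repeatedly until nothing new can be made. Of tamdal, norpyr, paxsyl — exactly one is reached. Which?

arcorb and ondwex → halxan (Recipe 2).
Using Recipe 3, ondwex and halxan make tamdal.
paxsyl would need gorrun and norpyr (Recipe 1), but norpyr is never obtained. norpyr would need paxsyl and ondwex (Recipe 4), but paxsyl is never obtained.

tamdal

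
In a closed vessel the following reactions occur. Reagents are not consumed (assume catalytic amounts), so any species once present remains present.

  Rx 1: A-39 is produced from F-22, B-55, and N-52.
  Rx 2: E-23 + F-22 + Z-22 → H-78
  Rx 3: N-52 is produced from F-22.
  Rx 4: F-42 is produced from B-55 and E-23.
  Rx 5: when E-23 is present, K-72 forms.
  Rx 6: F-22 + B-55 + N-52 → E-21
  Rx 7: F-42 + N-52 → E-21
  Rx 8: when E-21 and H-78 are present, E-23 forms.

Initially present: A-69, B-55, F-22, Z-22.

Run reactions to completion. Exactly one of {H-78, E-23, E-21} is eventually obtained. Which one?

F-22 present → N-52 forms (Rx 3).
F-22, B-55, and N-52 present → E-21 forms (Rx 6).
H-78 would need E-23, F-22, and Z-22 (Rx 2), but E-23 never forms. E-23 would need E-21 and H-78 (Rx 8), but H-78 never forms.

E-21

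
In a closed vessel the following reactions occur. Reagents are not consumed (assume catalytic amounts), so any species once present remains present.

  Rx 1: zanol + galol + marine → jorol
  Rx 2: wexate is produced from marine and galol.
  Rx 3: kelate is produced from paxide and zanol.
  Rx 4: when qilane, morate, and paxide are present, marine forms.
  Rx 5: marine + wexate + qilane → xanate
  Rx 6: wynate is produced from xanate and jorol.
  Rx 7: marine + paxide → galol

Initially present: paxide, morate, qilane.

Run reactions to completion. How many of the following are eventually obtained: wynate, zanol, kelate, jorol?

wynate would need xanate and jorol (Rx 6), but jorol never forms.
No rule produces zanol, and it is not given.
kelate would need paxide and zanol (Rx 3), but zanol never forms.
jorol would need zanol, galol, and marine (Rx 1), but zanol never forms.
None of the 4 are reached.

0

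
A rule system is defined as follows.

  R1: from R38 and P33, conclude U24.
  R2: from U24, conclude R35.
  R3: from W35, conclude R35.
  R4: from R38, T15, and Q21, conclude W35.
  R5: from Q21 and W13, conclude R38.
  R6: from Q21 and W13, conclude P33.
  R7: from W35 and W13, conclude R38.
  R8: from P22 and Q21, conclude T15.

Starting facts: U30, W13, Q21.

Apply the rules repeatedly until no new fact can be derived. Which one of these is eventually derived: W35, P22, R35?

Q21 and W13 hold, so P33 follows (R6).
Q21 and W13 hold, so R38 follows (R5).
R38 and P33 hold, so U24 follows (R1).
From U24, R2 gives R35.
W35 would need R38, T15, and Q21 (R4), but T15 is never established. No rule produces P22, and it is not given.

R35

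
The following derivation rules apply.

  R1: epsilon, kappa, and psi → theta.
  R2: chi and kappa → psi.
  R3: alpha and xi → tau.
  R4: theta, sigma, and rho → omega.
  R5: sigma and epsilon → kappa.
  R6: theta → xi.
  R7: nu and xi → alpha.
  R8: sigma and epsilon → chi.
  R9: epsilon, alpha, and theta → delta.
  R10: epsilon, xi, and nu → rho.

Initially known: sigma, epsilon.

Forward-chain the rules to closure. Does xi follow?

Yes

sigma and epsilon hold, so chi follows (R8).
sigma and epsilon hold, so kappa follows (R5).
chi and kappa hold, so psi follows (R2).
epsilon, kappa, and psi hold, so theta follows (R1).
From theta, R6 gives xi.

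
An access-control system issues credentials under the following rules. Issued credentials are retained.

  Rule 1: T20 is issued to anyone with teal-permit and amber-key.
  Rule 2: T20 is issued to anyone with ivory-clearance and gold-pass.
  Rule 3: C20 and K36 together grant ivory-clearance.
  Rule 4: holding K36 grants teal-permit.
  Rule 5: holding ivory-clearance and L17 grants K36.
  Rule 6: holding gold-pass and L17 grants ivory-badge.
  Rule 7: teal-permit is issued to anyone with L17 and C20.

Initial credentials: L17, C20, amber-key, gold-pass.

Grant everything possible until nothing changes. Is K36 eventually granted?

K36 would need ivory-clearance and L17 (Rule 5), but ivory-clearance is never granted.

No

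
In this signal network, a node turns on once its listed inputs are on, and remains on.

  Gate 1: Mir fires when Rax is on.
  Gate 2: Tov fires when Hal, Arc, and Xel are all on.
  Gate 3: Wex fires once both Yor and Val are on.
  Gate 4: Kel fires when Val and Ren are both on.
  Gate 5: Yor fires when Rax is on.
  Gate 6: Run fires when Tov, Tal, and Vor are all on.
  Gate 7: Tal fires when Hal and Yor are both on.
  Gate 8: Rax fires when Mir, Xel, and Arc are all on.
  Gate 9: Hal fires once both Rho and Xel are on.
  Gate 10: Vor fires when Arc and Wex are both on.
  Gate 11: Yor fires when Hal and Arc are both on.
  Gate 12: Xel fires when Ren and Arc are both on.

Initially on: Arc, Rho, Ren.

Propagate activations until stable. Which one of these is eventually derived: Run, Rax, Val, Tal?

Ren and Arc are on, so Xel fires (Gate 12).
Rho and Xel are on, so Hal fires (Gate 9).
Hal and Arc are on, so Yor fires (Gate 11).
Gate 7: Hal and Yor on → Tal on.
Rax would need Mir, Xel, and Arc (Gate 8), but Mir never turns on. No rule produces Val, and it is not given. Run would need Tov, Tal, and Vor (Gate 6), but Vor never turns on.

Tal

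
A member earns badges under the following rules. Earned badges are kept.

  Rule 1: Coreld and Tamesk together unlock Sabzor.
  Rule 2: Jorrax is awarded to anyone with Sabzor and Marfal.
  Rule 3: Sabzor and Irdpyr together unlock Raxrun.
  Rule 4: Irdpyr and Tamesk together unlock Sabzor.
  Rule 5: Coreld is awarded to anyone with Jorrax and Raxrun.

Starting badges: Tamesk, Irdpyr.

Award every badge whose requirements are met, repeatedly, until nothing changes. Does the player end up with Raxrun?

Yes

With Irdpyr and Tamesk, Sabzor is earned (Rule 4).
With Sabzor and Irdpyr, Raxrun is earned (Rule 3).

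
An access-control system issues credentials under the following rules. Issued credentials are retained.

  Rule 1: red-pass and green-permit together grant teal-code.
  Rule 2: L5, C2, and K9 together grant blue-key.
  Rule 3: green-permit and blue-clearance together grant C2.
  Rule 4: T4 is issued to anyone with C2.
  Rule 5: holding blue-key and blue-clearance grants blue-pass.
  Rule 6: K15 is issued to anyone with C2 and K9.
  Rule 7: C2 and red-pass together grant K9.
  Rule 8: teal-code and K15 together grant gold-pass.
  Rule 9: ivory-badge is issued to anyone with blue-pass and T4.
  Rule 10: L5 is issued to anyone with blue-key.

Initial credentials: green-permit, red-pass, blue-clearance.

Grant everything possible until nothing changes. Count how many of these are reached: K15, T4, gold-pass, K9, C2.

Holding green-permit and blue-clearance grants C2 (Rule 3).
Holding red-pass and green-permit grants teal-code (Rule 1).
Holding C2 and red-pass grants K9 (Rule 7).
Holding C2 grants T4 (Rule 4).
Holding C2 and K9 grants K15 (Rule 6).
Holding teal-code and K15 grants gold-pass (Rule 8).
K15: reached.
T4: reached.
gold-pass: reached.
K9: reached.
C2: reached.
All 5 are reached.

5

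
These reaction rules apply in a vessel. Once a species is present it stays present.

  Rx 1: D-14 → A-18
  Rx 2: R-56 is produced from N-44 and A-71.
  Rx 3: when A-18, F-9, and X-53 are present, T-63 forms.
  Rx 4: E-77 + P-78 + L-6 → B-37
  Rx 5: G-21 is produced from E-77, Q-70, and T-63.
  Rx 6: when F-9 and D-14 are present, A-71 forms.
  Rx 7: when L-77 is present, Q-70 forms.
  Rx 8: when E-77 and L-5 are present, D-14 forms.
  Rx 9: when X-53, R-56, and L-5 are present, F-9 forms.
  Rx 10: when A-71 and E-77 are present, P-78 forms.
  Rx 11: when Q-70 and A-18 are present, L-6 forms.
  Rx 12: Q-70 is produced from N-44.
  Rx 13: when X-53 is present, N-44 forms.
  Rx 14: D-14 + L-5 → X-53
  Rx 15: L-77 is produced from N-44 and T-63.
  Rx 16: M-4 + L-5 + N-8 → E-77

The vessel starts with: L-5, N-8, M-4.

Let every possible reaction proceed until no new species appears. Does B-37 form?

No

B-37 would need E-77, P-78, and L-6 (Rx 4), but P-78 never forms.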